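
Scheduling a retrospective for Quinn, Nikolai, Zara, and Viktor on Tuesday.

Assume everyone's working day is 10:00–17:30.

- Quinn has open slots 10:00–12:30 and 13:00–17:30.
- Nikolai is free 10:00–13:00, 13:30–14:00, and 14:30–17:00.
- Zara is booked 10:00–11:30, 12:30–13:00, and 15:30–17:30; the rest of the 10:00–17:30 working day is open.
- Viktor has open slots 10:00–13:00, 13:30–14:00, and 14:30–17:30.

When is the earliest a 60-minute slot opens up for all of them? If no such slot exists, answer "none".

Zara free within 10:00–17:30: 11:30–12:30, 13:00–15:30.
Quinn ∩ Nikolai: 10:00–12:30, 13:30–14:00, 14:30–17:00.
Quinn ∩ Nikolai ∩ Zara: 11:30–12:30, 13:30–14:00, 14:30–15:30.
Quinn ∩ Nikolai ∩ Zara ∩ Viktor: 11:30–12:30, 13:30–14:00, 14:30–15:30.
Windows ≥ 60 min: 11:30–12:30, 14:30–15:30.
Earliest such window starts at 11:30.

11:30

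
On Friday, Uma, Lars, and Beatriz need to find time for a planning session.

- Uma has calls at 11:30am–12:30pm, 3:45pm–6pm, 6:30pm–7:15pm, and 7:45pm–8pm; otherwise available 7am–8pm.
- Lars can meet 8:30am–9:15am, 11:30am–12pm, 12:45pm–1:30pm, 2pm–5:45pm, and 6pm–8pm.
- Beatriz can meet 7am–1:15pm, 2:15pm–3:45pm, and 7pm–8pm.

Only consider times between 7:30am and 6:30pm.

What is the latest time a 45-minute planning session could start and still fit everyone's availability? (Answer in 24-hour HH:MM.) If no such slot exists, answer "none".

15:00

Uma free within 07:00–20:00: 07:00–11:30, 12:30–15:45, 18:00–18:30, 19:15–19:45.
Uma ∩ Lars: 08:30–09:15, 12:45–13:30, 14:00–15:45, 18:00–18:30, 19:15–19:45.
Uma ∩ Lars ∩ Beatriz: 08:30–09:15, 12:45–13:15, 14:15–15:45, 19:15–19:45.
Restricted to 07:30–18:30: 08:30–09:15, 12:45–13:15, 14:15–15:45.
Windows ≥ 45 min: 08:30–09:15, 14:15–15:45.
Latest start in the last window 14:15–15:45 is 15:45 − 45 min = 15:00.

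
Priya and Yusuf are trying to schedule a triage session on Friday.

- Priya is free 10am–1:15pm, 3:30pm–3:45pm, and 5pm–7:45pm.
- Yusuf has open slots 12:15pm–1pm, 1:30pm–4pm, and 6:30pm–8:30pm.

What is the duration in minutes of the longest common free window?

75 minutes

Priya ∩ Yusuf: 12:15–13:00, 15:30–15:45, 18:30–19:45.
Common window lengths: 45, 15, 75 min; longest is 75.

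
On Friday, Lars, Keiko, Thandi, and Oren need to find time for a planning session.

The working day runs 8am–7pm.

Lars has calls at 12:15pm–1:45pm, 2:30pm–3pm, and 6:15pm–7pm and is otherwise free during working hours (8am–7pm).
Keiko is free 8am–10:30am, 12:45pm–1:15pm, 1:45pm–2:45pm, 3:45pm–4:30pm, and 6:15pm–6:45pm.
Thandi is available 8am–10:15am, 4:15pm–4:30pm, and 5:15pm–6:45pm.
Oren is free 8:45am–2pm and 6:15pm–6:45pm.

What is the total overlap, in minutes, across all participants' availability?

90 minutes

Lars free within 08:00–19:00: 08:00–12:15, 13:45–14:30, 15:00–18:15.
Lars ∩ Keiko: 08:00–10:30, 13:45–14:30, 15:45–16:30.
Lars ∩ Keiko ∩ Thandi: 08:00–10:15, 16:15–16:30.
Lars ∩ Keiko ∩ Thandi ∩ Oren: 08:45–10:15.
Total common minutes: 90.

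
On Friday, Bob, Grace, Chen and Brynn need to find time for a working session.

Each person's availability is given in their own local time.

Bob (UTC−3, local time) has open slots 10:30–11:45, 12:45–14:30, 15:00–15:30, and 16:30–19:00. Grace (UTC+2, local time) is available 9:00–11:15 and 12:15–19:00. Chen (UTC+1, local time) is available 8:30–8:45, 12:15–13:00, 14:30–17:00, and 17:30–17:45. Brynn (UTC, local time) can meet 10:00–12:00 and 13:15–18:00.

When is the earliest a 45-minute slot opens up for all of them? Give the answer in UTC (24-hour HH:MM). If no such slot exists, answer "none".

13:30

Bob → UTC: 13:30–14:45, 15:45–17:30, 18:00–18:30, 19:30–22:00.
Grace → UTC: 07:00–09:15, 10:15–17:00.
Chen → UTC: 07:30–07:45, 11:15–12:00, 13:30–16:00, 16:30–16:45.
Brynn → UTC: 10:00–12:00, 13:15–18:00.
Bob ∩ Grace: 13:30–14:45, 15:45–17:00.
Bob ∩ Grace ∩ Chen: 13:30–14:45, 15:45–16:00, 16:30–16:45.
Bob ∩ Grace ∩ Chen ∩ Brynn: 13:30–14:45, 15:45–16:00, 16:30–16:45.
Windows ≥ 45 min: 13:30–14:45.
Earliest such window starts at 13:30.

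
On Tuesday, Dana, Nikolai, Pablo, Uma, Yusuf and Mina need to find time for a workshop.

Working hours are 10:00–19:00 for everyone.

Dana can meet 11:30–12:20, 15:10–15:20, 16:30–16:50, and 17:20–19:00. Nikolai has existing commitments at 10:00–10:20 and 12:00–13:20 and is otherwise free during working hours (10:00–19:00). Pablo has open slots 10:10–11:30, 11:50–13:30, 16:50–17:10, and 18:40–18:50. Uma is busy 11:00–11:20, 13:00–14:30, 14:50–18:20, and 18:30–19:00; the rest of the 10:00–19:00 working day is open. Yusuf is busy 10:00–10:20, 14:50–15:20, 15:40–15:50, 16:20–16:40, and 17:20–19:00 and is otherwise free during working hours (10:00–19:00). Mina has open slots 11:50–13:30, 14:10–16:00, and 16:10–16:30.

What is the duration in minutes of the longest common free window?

Nikolai free within 10:00–19:00: 10:20–12:00, 13:20–19:00.
Uma free within 10:00–19:00: 10:00–11:00, 11:20–13:00, 14:30–14:50, 18:20–18:30.
Yusuf free within 10:00–19:00: 10:20–14:50, 15:20–15:40, 15:50–16:20, 16:40–17:20.
Dana ∩ Nikolai: 11:30–12:00, 15:10–15:20, 16:30–16:50, 17:20–19:00.
Dana ∩ Nikolai ∩ Pablo: 11:50–12:00, 18:40–18:50.
Dana ∩ Nikolai ∩ Pablo ∩ Uma: 11:50–12:00.
Dana ∩ Nikolai ∩ Pablo ∩ Uma ∩ Yusuf: 11:50–12:00.
Dana ∩ Nikolai ∩ Pablo ∩ Uma ∩ Yusuf ∩ Mina: 11:50–12:00.
Single common window of 10 minutes.

10 minutes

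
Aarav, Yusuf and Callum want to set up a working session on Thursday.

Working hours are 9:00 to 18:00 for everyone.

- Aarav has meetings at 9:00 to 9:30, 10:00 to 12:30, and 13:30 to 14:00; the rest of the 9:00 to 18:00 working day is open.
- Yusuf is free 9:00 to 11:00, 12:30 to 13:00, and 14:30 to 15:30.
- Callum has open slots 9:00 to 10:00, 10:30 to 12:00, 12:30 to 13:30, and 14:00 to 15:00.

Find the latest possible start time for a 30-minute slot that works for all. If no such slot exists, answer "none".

Aarav free within 09:00–18:00: 09:30–10:00, 12:30–13:30, 14:00–18:00.
Aarav ∩ Yusuf: 09:30–10:00, 12:30–13:00, 14:30–15:30.
Aarav ∩ Yusuf ∩ Callum: 09:30–10:00, 12:30–13:00, 14:30–15:00.
Windows ≥ 30 min: 09:30–10:00, 12:30–13:00, 14:30–15:00.
Latest start in the last window 14:30–15:00 is 15:00 − 30 min = 14:30.

14:30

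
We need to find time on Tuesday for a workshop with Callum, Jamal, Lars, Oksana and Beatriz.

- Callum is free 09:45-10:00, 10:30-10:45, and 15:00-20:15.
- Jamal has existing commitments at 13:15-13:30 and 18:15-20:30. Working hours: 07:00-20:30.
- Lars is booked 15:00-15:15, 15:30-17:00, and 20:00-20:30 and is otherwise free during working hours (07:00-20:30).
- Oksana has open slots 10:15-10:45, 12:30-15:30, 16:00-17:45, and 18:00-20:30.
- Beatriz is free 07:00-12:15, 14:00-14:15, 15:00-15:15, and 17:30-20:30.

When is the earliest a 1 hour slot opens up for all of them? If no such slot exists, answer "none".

Jamal free within 07:00–20:30: 07:00–13:15, 13:30–18:15.
Lars free within 07:00–20:30: 07:00–15:00, 15:15–15:30, 17:00–20:00.
Callum ∩ Jamal: 09:45–10:00, 10:30–10:45, 15:00–18:15.
Callum ∩ Jamal ∩ Lars: 09:45–10:00, 10:30–10:45, 15:15–15:30, 17:00–18:15.
Callum ∩ Jamal ∩ Lars ∩ Oksana: 10:30–10:45, 15:15–15:30, 17:00–17:45, 18:00–18:15.
Callum ∩ Jamal ∩ Lars ∩ Oksana ∩ Beatriz: 10:30–10:45, 17:30–17:45, 18:00–18:15.
Windows ≥ 60 min: (none).

none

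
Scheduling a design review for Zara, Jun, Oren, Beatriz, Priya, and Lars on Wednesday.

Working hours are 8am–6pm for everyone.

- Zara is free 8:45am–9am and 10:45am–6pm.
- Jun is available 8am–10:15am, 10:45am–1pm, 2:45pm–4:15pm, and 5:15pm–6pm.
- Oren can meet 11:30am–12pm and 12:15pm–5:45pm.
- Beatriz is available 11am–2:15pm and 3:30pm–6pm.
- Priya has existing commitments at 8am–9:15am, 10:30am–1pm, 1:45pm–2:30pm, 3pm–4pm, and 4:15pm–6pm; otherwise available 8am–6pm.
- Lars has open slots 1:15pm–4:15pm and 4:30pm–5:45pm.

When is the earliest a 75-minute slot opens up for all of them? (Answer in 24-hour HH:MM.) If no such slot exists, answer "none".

Priya free within 08:00–18:00: 09:15–10:30, 13:00–13:45, 14:30–15:00, 16:00–16:15.
Zara ∩ Jun: 08:45–09:00, 10:45–13:00, 14:45–16:15, 17:15–18:00.
Zara ∩ Jun ∩ Oren: 11:30–12:00, 12:15–13:00, 14:45–16:15, 17:15–17:45.
Zara ∩ Jun ∩ Oren ∩ Beatriz: 11:30–12:00, 12:15–13:00, 15:30–16:15, 17:15–17:45.
Zara ∩ Jun ∩ Oren ∩ Beatriz ∩ Priya: 16:00–16:15.
Zara ∩ Jun ∩ Oren ∩ Beatriz ∩ Priya ∩ Lars: 16:00–16:15.
Windows ≥ 75 min: (none).

none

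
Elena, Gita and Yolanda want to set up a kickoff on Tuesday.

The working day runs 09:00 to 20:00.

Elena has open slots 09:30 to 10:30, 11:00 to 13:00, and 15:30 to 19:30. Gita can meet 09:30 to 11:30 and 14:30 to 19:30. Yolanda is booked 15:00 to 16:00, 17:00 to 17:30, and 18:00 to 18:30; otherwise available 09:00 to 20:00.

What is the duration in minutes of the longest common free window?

Yolanda free within 09:00–20:00: 09:00–15:00, 16:00–17:00, 17:30–18:00, 18:30–20:00.
Elena ∩ Gita: 09:30–10:30, 11:00–11:30, 15:30–19:30.
Elena ∩ Gita ∩ Yolanda: 09:30–10:30, 11:00–11:30, 16:00–17:00, 17:30–18:00, 18:30–19:30.
Common window lengths: 60, 30, 60, 30, 60 min; longest is 60.

60 minutes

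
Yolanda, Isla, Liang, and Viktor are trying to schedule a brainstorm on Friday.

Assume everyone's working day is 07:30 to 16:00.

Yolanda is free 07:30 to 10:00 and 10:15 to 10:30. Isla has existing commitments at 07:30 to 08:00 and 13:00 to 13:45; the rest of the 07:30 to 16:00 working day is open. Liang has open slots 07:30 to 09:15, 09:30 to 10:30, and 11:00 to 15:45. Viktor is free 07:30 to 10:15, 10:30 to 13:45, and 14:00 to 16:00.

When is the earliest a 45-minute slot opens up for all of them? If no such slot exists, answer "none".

Isla free within 07:30–16:00: 08:00–13:00, 13:45–16:00.
Yolanda ∩ Isla: 08:00–10:00, 10:15–10:30.
Yolanda ∩ Isla ∩ Liang: 08:00–09:15, 09:30–10:00, 10:15–10:30.
Yolanda ∩ Isla ∩ Liang ∩ Viktor: 08:00–09:15, 09:30–10:00.
Windows ≥ 45 min: 08:00–09:15.
Earliest such window starts at 08:00.

08:00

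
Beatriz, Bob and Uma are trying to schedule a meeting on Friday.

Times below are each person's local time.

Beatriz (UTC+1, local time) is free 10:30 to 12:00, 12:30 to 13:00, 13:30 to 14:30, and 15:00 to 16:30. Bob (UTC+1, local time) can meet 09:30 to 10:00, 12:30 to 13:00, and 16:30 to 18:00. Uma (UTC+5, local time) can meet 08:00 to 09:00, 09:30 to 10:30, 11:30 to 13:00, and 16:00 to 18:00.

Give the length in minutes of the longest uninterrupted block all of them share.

30 minutes

Beatriz → UTC: 09:30–11:00, 11:30–12:00, 12:30–13:30, 14:00–15:30.
Bob → UTC: 08:30–09:00, 11:30–12:00, 15:30–17:00.
Uma → UTC: 03:00–04:00, 04:30–05:30, 06:30–08:00, 11:00–13:00.
Beatriz ∩ Bob: 11:30–12:00.
Beatriz ∩ Bob ∩ Uma: 11:30–12:00.
Single common window of 30 minutes.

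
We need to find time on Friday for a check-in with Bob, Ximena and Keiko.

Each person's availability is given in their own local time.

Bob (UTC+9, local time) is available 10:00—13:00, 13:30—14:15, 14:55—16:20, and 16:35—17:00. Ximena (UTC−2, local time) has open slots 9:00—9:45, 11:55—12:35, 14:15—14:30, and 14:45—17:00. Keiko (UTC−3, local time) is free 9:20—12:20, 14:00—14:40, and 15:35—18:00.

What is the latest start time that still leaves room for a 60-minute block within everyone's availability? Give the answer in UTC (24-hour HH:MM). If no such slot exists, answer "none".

none

Bob → UTC: 01:00–04:00, 04:30–05:15, 05:55–07:20, 07:35–08:00.
Ximena → UTC: 11:00–11:45, 13:55–14:35, 16:15–16:30, 16:45–19:00.
Keiko → UTC: 12:20–15:20, 17:00–17:40, 18:35–21:00.
Bob ∩ Ximena: (none).
Bob ∩ Ximena ∩ Keiko: (none).
Windows ≥ 60 min: (none).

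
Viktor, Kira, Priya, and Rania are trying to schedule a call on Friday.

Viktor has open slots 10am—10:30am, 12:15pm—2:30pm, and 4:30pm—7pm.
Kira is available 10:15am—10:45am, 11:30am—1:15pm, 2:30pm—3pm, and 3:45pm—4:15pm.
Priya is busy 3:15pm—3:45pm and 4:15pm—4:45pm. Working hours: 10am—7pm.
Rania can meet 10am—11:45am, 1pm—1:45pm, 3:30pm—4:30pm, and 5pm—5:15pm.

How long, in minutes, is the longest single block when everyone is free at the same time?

15 minutes

Priya free within 10:00–19:00: 10:00–15:15, 15:45–16:15, 16:45–19:00.
Viktor ∩ Kira: 10:15–10:30, 12:15–13:15.
Viktor ∩ Kira ∩ Priya: 10:15–10:30, 12:15–13:15.
Viktor ∩ Kira ∩ Priya ∩ Rania: 10:15–10:30, 13:00–13:15.
Common window lengths: 15, 15 min; longest is 15.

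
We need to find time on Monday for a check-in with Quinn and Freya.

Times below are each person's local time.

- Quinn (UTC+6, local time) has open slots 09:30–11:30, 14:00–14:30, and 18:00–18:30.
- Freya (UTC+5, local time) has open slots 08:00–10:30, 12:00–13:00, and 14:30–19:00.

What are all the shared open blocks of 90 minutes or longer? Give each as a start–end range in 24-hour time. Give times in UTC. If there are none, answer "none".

03:30–05:30

Quinn → UTC: 03:30–05:30, 08:00–08:30, 12:00–12:30.
Freya → UTC: 03:00–05:30, 07:00–08:00, 09:30–14:00.
Quinn ∩ Freya: 03:30–05:30, 12:00–12:30.
Windows ≥ 90 min: 03:30–05:30.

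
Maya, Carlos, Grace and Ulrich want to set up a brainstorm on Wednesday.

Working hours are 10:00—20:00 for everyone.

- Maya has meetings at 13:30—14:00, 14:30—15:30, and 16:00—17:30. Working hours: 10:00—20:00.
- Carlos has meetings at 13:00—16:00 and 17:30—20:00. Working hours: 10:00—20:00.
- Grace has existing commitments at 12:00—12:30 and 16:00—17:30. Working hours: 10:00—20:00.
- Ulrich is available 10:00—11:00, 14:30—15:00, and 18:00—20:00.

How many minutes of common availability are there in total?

Maya free within 10:00–20:00: 10:00–13:30, 14:00–14:30, 15:30–16:00, 17:30–20:00.
Carlos free within 10:00–20:00: 10:00–13:00, 16:00–17:30.
Grace free within 10:00–20:00: 10:00–12:00, 12:30–16:00, 17:30–20:00.
Maya ∩ Carlos: 10:00–13:00.
Maya ∩ Carlos ∩ Grace: 10:00–12:00, 12:30–13:00.
Maya ∩ Carlos ∩ Grace ∩ Ulrich: 10:00–11:00.
Total common minutes: 60.

60 minutes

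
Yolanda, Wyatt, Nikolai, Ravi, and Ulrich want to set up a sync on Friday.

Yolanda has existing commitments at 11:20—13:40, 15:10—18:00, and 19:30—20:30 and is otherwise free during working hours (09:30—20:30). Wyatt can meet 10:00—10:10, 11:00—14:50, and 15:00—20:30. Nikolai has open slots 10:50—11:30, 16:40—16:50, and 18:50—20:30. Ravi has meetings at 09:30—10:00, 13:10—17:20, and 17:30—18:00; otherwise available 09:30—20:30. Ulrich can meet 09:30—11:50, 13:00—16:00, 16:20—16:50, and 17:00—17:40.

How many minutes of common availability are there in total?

Yolanda free within 09:30–20:30: 09:30–11:20, 13:40–15:10, 18:00–19:30.
Ravi free within 09:30–20:30: 10:00–13:10, 17:20–17:30, 18:00–20:30.
Yolanda ∩ Wyatt: 10:00–10:10, 11:00–11:20, 13:40–14:50, 15:00–15:10, 18:00–19:30.
Yolanda ∩ Wyatt ∩ Nikolai: 11:00–11:20, 18:50–19:30.
Yolanda ∩ Wyatt ∩ Nikolai ∩ Ravi: 11:00–11:20, 18:50–19:30.
Yolanda ∩ Wyatt ∩ Nikolai ∩ Ravi ∩ Ulrich: 11:00–11:20.
Total common minutes: 20.

20 minutes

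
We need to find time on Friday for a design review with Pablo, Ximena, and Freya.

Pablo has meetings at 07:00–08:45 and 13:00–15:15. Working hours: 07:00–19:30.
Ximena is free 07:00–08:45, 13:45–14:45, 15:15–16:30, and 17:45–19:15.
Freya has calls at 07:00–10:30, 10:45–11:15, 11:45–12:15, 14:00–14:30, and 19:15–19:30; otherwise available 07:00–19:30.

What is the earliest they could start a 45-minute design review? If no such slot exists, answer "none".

Pablo free within 07:00–19:30: 08:45–13:00, 15:15–19:30.
Freya free within 07:00–19:30: 10:30–10:45, 11:15–11:45, 12:15–14:00, 14:30–19:15.
Pablo ∩ Ximena: 15:15–16:30, 17:45–19:15.
Pablo ∩ Ximena ∩ Freya: 15:15–16:30, 17:45–19:15.
Windows ≥ 45 min: 15:15–16:30, 17:45–19:15.
Earliest such window starts at 15:15.

15:15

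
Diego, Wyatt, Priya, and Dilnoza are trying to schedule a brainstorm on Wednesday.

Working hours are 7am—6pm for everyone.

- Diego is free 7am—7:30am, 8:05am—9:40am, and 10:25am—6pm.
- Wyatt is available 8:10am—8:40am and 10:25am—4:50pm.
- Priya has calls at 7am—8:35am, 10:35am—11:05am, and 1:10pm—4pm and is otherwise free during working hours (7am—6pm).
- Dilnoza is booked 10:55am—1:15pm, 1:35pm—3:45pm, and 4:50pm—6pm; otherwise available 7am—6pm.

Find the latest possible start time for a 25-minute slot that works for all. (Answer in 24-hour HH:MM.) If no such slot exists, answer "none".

Priya free within 07:00–18:00: 08:35–10:35, 11:05–13:10, 16:00–18:00.
Dilnoza free within 07:00–18:00: 07:00–10:55, 13:15–13:35, 15:45–16:50.
Diego ∩ Wyatt: 08:10–08:40, 10:25–16:50.
Diego ∩ Wyatt ∩ Priya: 08:35–08:40, 10:25–10:35, 11:05–13:10, 16:00–16:50.
Diego ∩ Wyatt ∩ Priya ∩ Dilnoza: 08:35–08:40, 10:25–10:35, 16:00–16:50.
Windows ≥ 25 min: 16:00–16:50.
Latest start in the last window 16:00–16:50 is 16:50 − 25 min = 16:25.

16:25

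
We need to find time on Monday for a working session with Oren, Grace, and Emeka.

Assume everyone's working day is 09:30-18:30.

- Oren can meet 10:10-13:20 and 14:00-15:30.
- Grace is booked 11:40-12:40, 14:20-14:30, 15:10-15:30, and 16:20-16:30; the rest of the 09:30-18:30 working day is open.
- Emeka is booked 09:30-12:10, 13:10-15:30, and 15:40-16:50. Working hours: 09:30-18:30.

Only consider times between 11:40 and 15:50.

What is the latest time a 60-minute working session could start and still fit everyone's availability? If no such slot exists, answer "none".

Grace free within 09:30–18:30: 09:30–11:40, 12:40–14:20, 14:30–15:10, 15:30–16:20, 16:30–18:30.
Emeka free within 09:30–18:30: 12:10–13:10, 15:30–15:40, 16:50–18:30.
Oren ∩ Grace: 10:10–11:40, 12:40–13:20, 14:00–14:20, 14:30–15:10.
Oren ∩ Grace ∩ Emeka: 12:40–13:10.
Restricted to 11:40–15:50: 12:40–13:10.
Windows ≥ 60 min: (none).

none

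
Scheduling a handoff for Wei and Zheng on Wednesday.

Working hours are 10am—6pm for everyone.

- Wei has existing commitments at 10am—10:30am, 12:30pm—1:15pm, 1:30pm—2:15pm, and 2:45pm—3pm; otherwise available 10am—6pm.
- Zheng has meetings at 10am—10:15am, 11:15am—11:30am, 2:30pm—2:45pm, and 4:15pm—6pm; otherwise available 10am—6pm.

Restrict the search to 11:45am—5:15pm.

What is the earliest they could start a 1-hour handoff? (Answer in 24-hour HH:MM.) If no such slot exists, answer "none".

Wei free within 10:00–18:00: 10:30–12:30, 13:15–13:30, 14:15–14:45, 15:00–18:00.
Zheng free within 10:00–18:00: 10:15–11:15, 11:30–14:30, 14:45–16:15.
Wei ∩ Zheng: 10:30–11:15, 11:30–12:30, 13:15–13:30, 14:15–14:30, 15:00–16:15.
Restricted to 11:45–17:15: 11:45–12:30, 13:15–13:30, 14:15–14:30, 15:00–16:15.
Windows ≥ 60 min: 15:00–16:15.
Earliest such window starts at 15:00.

15:00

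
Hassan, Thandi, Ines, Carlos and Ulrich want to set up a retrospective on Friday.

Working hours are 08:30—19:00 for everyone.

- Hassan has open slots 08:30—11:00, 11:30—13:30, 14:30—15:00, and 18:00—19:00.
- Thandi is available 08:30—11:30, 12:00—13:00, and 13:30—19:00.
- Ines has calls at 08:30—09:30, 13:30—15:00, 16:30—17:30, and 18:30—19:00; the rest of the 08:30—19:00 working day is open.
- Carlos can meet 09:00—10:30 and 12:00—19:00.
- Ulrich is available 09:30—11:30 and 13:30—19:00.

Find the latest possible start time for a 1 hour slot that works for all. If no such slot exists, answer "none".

Ines free within 08:30–19:00: 09:30–13:30, 15:00–16:30, 17:30–18:30.
Hassan ∩ Thandi: 08:30–11:00, 12:00–13:00, 14:30–15:00, 18:00–19:00.
Hassan ∩ Thandi ∩ Ines: 09:30–11:00, 12:00–13:00, 18:00–18:30.
Hassan ∩ Thandi ∩ Ines ∩ Carlos: 09:30–10:30, 12:00–13:00, 18:00–18:30.
Hassan ∩ Thandi ∩ Ines ∩ Carlos ∩ Ulrich: 09:30–10:30, 18:00–18:30.
Windows ≥ 60 min: 09:30–10:30.
Latest start in the last window 09:30–10:30 is 10:30 − 60 min = 09:30.

09:30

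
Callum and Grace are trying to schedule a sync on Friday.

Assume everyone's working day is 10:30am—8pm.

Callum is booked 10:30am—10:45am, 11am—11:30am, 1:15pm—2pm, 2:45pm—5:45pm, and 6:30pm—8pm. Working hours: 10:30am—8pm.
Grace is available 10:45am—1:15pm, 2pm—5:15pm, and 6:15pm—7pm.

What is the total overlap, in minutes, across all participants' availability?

180 minutes

Callum free within 10:30–20:00: 10:45–11:00, 11:30–13:15, 14:00–14:45, 17:45–18:30.
Callum ∩ Grace: 10:45–11:00, 11:30–13:15, 14:00–14:45, 18:15–18:30.
Total common minutes: 15 + 105 + 45 + 15 = 180.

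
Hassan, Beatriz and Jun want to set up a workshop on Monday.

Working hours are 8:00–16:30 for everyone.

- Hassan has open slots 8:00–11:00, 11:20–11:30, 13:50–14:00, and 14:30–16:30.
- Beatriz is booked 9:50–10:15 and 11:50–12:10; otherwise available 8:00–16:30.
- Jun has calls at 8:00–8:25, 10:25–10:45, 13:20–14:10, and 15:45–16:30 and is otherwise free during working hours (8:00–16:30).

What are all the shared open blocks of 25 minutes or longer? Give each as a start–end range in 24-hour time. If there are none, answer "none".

08:25–09:50, 14:30–15:45

Beatriz free within 08:00–16:30: 08:00–09:50, 10:15–11:50, 12:10–16:30.
Jun free within 08:00–16:30: 08:25–10:25, 10:45–13:20, 14:10–15:45.
Hassan ∩ Beatriz: 08:00–09:50, 10:15–11:00, 11:20–11:30, 13:50–14:00, 14:30–16:30.
Hassan ∩ Beatriz ∩ Jun: 08:25–09:50, 10:15–10:25, 10:45–11:00, 11:20–11:30, 14:30–15:45.
Windows ≥ 25 min: 08:25–09:50, 14:30–15:45.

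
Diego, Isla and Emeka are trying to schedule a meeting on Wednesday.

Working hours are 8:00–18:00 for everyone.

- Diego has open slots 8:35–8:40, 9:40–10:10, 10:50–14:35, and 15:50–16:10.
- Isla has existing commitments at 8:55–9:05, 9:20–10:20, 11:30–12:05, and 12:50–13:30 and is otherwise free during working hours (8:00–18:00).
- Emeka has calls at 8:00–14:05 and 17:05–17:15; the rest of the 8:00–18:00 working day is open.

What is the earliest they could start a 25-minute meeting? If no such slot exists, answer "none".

Isla free within 08:00–18:00: 08:00–08:55, 09:05–09:20, 10:20–11:30, 12:05–12:50, 13:30–18:00.
Emeka free within 08:00–18:00: 14:05–17:05, 17:15–18:00.
Diego ∩ Isla: 08:35–08:40, 10:50–11:30, 12:05–12:50, 13:30–14:35, 15:50–16:10.
Diego ∩ Isla ∩ Emeka: 14:05–14:35, 15:50–16:10.
Windows ≥ 25 min: 14:05–14:35.
Earliest such window starts at 14:05.

14:05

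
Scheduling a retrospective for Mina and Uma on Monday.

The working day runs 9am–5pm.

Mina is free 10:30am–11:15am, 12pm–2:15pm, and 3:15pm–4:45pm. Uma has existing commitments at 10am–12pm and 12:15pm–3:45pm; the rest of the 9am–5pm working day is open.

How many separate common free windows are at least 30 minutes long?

1

Uma free within 09:00–17:00: 09:00–10:00, 12:00–12:15, 15:45–17:00.
Mina ∩ Uma: 12:00–12:15, 15:45–16:45.
Windows ≥ 30 min: 15:45–16:45.
That's 1 window.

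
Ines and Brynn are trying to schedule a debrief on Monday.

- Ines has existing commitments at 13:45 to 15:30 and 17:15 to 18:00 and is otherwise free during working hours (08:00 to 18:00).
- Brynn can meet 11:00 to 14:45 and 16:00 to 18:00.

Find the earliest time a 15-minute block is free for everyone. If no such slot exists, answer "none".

Ines free within 08:00–18:00: 08:00–13:45, 15:30–17:15.
Ines ∩ Brynn: 11:00–13:45, 16:00–17:15.
Windows ≥ 15 min: 11:00–13:45, 16:00–17:15.
Earliest such window starts at 11:00.

11:00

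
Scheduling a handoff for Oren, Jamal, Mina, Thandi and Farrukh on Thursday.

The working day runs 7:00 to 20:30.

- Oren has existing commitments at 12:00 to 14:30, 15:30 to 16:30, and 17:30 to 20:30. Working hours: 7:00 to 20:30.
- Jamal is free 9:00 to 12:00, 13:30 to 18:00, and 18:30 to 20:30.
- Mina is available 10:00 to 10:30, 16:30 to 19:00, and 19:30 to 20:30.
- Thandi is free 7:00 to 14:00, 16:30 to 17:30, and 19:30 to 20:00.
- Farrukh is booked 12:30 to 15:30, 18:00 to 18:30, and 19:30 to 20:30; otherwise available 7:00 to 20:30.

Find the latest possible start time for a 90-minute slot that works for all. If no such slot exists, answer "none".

none

Oren free within 07:00–20:30: 07:00–12:00, 14:30–15:30, 16:30–17:30.
Farrukh free within 07:00–20:30: 07:00–12:30, 15:30–18:00, 18:30–19:30.
Oren ∩ Jamal: 09:00–12:00, 14:30–15:30, 16:30–17:30.
Oren ∩ Jamal ∩ Mina: 10:00–10:30, 16:30–17:30.
Oren ∩ Jamal ∩ Mina ∩ Thandi: 10:00–10:30, 16:30–17:30.
Oren ∩ Jamal ∩ Mina ∩ Thandi ∩ Farrukh: 10:00–10:30, 16:30–17:30.
Windows ≥ 90 min: (none).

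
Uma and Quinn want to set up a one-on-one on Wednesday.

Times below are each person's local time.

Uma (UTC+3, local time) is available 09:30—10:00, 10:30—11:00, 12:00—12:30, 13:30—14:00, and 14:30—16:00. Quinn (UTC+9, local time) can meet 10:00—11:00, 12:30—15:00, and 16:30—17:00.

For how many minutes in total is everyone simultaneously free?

30 minutes

Uma → UTC: 06:30–07:00, 07:30–08:00, 09:00–09:30, 10:30–11:00, 11:30–13:00.
Quinn → UTC: 01:00–02:00, 03:30–06:00, 07:30–08:00.
Uma ∩ Quinn: 07:30–08:00.
Total common minutes: 30.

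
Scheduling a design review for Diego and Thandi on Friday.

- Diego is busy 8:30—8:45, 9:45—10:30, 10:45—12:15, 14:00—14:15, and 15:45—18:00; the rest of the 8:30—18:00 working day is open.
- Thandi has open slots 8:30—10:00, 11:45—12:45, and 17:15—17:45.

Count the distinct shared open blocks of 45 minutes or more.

Diego free within 08:30–18:00: 08:45–09:45, 10:30–10:45, 12:15–14:00, 14:15–15:45.
Diego ∩ Thandi: 08:45–09:45, 12:15–12:45.
Windows ≥ 45 min: 08:45–09:45.
That's 1 window.

1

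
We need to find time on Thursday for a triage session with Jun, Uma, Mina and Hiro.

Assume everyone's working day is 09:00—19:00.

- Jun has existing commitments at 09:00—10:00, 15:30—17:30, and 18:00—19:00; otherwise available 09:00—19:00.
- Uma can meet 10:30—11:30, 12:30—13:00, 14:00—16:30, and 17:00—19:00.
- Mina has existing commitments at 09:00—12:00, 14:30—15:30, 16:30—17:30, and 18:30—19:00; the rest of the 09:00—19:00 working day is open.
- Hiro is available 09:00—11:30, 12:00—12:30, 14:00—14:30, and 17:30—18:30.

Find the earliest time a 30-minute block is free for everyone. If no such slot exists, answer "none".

Jun free within 09:00–19:00: 10:00–15:30, 17:30–18:00.
Mina free within 09:00–19:00: 12:00–14:30, 15:30–16:30, 17:30–18:30.
Jun ∩ Uma: 10:30–11:30, 12:30–13:00, 14:00–15:30, 17:30–18:00.
Jun ∩ Uma ∩ Mina: 12:30–13:00, 14:00–14:30, 17:30–18:00.
Jun ∩ Uma ∩ Mina ∩ Hiro: 14:00–14:30, 17:30–18:00.
Windows ≥ 30 min: 14:00–14:30, 17:30–18:00.
Earliest such window starts at 14:00.

14:00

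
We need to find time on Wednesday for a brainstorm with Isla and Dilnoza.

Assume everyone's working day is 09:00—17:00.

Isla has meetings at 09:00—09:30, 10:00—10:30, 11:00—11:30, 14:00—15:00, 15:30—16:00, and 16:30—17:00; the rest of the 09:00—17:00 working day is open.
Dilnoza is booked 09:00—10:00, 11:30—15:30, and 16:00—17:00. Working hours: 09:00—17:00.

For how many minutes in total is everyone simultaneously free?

30 minutes

Isla free within 09:00–17:00: 09:30–10:00, 10:30–11:00, 11:30–14:00, 15:00–15:30, 16:00–16:30.
Dilnoza free within 09:00–17:00: 10:00–11:30, 15:30–16:00.
Isla ∩ Dilnoza: 10:30–11:00.
Total common minutes: 30.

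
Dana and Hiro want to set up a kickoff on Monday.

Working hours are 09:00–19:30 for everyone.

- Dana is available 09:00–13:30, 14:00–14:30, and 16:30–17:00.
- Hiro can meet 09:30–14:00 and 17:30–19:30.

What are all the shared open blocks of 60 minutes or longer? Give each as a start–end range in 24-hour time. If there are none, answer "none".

Dana ∩ Hiro: 09:30–13:30.
Windows ≥ 60 min: 09:30–13:30.

09:30–13:30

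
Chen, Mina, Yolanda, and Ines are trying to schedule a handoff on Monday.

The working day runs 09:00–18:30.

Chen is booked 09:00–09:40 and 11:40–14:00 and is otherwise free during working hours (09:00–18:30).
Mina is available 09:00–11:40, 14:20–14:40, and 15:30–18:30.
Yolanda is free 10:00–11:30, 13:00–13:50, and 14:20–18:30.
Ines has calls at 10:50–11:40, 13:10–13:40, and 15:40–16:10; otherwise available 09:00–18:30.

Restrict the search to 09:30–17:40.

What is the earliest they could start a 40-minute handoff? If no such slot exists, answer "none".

Chen free within 09:00–18:30: 09:40–11:40, 14:00–18:30.
Ines free within 09:00–18:30: 09:00–10:50, 11:40–13:10, 13:40–15:40, 16:10–18:30.
Chen ∩ Mina: 09:40–11:40, 14:20–14:40, 15:30–18:30.
Chen ∩ Mina ∩ Yolanda: 10:00–11:30, 14:20–14:40, 15:30–18:30.
Chen ∩ Mina ∩ Yolanda ∩ Ines: 10:00–10:50, 14:20–14:40, 15:30–15:40, 16:10–18:30.
Restricted to 09:30–17:40: 10:00–10:50, 14:20–14:40, 15:30–15:40, 16:10–17:40.
Windows ≥ 40 min: 10:00–10:50, 16:10–17:40.
Earliest such window starts at 10:00.

10:00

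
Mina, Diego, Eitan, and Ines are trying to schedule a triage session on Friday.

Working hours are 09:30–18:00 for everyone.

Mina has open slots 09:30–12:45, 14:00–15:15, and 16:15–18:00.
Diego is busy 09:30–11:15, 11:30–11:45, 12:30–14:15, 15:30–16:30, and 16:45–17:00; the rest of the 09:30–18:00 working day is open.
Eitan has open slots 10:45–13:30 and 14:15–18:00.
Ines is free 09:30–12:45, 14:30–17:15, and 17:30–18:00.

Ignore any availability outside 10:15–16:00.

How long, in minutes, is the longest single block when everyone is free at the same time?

45 minutes

Diego free within 09:30–18:00: 11:15–11:30, 11:45–12:30, 14:15–15:30, 16:30–16:45, 17:00–18:00.
Mina ∩ Diego: 11:15–11:30, 11:45–12:30, 14:15–15:15, 16:30–16:45, 17:00–18:00.
Mina ∩ Diego ∩ Eitan: 11:15–11:30, 11:45–12:30, 14:15–15:15, 16:30–16:45, 17:00–18:00.
Mina ∩ Diego ∩ Eitan ∩ Ines: 11:15–11:30, 11:45–12:30, 14:30–15:15, 16:30–16:45, 17:00–17:15, 17:30–18:00.
Restricted to 10:15–16:00: 11:15–11:30, 11:45–12:30, 14:30–15:15.
Common window lengths: 15, 45, 45 min; longest is 45.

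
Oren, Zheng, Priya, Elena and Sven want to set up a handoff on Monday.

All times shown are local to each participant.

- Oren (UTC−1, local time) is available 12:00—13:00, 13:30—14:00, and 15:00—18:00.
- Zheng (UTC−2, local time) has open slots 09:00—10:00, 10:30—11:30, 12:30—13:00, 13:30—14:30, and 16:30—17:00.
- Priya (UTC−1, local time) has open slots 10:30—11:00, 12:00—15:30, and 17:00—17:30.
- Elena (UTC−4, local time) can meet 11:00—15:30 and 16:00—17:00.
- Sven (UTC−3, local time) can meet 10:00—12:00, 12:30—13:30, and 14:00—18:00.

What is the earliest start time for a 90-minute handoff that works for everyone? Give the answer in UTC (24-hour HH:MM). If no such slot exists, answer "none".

Oren → UTC: 13:00–14:00, 14:30–15:00, 16:00–19:00.
Zheng → UTC: 11:00–12:00, 12:30–13:30, 14:30–15:00, 15:30–16:30, 18:30–19:00.
Priya → UTC: 11:30–12:00, 13:00–16:30, 18:00–18:30.
Elena → UTC: 15:00–19:30, 20:00–21:00.
Sven → UTC: 13:00–15:00, 15:30–16:30, 17:00–21:00.
Oren ∩ Zheng: 13:00–13:30, 14:30–15:00, 16:00–16:30, 18:30–19:00.
Oren ∩ Zheng ∩ Priya: 13:00–13:30, 14:30–15:00, 16:00–16:30.
Oren ∩ Zheng ∩ Priya ∩ Elena: 16:00–16:30.
Oren ∩ Zheng ∩ Priya ∩ Elena ∩ Sven: 16:00–16:30.
Windows ≥ 90 min: (none).

none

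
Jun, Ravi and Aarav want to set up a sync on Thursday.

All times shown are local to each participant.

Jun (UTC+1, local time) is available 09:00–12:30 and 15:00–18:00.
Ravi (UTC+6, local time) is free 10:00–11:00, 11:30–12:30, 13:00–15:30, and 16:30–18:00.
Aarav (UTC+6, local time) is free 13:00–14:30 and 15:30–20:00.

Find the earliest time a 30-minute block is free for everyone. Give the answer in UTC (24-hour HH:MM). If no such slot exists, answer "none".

08:00

Jun → UTC: 08:00–11:30, 14:00–17:00.
Ravi → UTC: 04:00–05:00, 05:30–06:30, 07:00–09:30, 10:30–12:00.
Aarav → UTC: 07:00–08:30, 09:30–14:00.
Jun ∩ Ravi: 08:00–09:30, 10:30–11:30.
Jun ∩ Ravi ∩ Aarav: 08:00–08:30, 10:30–11:30.
Windows ≥ 30 min: 08:00–08:30, 10:30–11:30.
Earliest such window starts at 08:00.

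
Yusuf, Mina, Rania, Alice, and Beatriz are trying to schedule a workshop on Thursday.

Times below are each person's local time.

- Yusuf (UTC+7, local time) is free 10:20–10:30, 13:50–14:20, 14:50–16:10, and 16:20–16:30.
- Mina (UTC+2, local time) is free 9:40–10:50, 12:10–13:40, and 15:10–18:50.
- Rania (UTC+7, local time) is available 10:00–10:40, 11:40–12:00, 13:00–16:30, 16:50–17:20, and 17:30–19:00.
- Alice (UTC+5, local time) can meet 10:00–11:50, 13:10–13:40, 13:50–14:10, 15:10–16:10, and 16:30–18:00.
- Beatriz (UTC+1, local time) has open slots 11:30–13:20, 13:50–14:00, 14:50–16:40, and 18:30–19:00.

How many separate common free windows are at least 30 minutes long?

Yusuf → UTC: 03:20–03:30, 06:50–07:20, 07:50–09:10, 09:20–09:30.
Mina → UTC: 07:40–08:50, 10:10–11:40, 13:10–16:50.
Rania → UTC: 03:00–03:40, 04:40–05:00, 06:00–09:30, 09:50–10:20, 10:30–12:00.
Alice → UTC: 05:00–06:50, 08:10–08:40, 08:50–09:10, 10:10–11:10, 11:30–13:00.
Beatriz → UTC: 10:30–12:20, 12:50–13:00, 13:50–15:40, 17:30–18:00.
Yusuf ∩ Mina: 07:50–08:50.
Yusuf ∩ Mina ∩ Rania: 07:50–08:50.
Yusuf ∩ Mina ∩ Rania ∩ Alice: 08:10–08:40.
Yusuf ∩ Mina ∩ Rania ∩ Alice ∩ Beatriz: (none).
Windows ≥ 30 min: (none).
That's 0 windows.

0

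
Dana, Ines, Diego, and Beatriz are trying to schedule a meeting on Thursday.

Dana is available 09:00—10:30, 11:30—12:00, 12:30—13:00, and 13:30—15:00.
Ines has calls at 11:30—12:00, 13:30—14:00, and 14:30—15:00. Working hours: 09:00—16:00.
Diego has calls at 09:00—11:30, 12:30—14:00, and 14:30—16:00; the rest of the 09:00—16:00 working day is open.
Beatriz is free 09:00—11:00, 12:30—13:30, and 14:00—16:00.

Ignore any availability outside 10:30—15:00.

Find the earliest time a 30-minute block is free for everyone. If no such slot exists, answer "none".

Ines free within 09:00–16:00: 09:00–11:30, 12:00–13:30, 14:00–14:30, 15:00–16:00.
Diego free within 09:00–16:00: 11:30–12:30, 14:00–14:30.
Dana ∩ Ines: 09:00–10:30, 12:30–13:00, 14:00–14:30.
Dana ∩ Ines ∩ Diego: 14:00–14:30.
Dana ∩ Ines ∩ Diego ∩ Beatriz: 14:00–14:30.
Restricted to 10:30–15:00: 14:00–14:30.
Windows ≥ 30 min: 14:00–14:30.
Earliest such window starts at 14:00.

14:00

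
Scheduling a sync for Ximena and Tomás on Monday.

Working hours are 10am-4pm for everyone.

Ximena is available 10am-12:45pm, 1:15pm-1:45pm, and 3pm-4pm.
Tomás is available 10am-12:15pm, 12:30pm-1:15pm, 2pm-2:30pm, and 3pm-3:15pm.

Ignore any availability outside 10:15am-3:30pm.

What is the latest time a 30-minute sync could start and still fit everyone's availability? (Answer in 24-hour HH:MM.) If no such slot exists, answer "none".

11:45

Ximena ∩ Tomás: 10:00–12:15, 12:30–12:45, 15:00–15:15.
Restricted to 10:15–15:30: 10:15–12:15, 12:30–12:45, 15:00–15:15.
Windows ≥ 30 min: 10:15–12:15.
Latest start in the last window 10:15–12:15 is 12:15 − 30 min = 11:45.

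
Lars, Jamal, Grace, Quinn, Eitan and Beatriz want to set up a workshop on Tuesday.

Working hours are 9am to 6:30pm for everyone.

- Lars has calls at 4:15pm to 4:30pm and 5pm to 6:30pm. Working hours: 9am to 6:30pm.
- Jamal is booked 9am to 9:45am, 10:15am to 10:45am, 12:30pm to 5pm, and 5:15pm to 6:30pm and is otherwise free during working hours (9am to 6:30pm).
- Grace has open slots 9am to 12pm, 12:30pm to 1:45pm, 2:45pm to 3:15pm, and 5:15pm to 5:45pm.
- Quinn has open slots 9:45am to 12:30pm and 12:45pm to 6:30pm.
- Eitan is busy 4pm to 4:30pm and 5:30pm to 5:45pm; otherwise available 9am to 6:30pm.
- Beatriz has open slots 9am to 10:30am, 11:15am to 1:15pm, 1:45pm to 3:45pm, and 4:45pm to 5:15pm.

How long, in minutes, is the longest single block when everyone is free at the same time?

Lars free within 09:00–18:30: 09:00–16:15, 16:30–17:00.
Jamal free within 09:00–18:30: 09:45–10:15, 10:45–12:30, 17:00–17:15.
Eitan free within 09:00–18:30: 09:00–16:00, 16:30–17:30, 17:45–18:30.
Lars ∩ Jamal: 09:45–10:15, 10:45–12:30.
Lars ∩ Jamal ∩ Grace: 09:45–10:15, 10:45–12:00.
Lars ∩ Jamal ∩ Grace ∩ Quinn: 09:45–10:15, 10:45–12:00.
Lars ∩ Jamal ∩ Grace ∩ Quinn ∩ Eitan: 09:45–10:15, 10:45–12:00.
Lars ∩ Jamal ∩ Grace ∩ Quinn ∩ Eitan ∩ Beatriz: 09:45–10:15, 11:15–12:00.
Common window lengths: 30, 45 min; longest is 45.

45 minutes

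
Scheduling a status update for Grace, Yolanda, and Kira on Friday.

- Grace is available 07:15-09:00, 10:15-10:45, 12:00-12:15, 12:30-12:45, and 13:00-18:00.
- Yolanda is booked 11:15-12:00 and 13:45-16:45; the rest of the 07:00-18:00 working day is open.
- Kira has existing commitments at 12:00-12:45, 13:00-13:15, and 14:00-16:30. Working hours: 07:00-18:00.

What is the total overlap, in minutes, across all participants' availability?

240 minutes

Yolanda free within 07:00–18:00: 07:00–11:15, 12:00–13:45, 16:45–18:00.
Kira free within 07:00–18:00: 07:00–12:00, 12:45–13:00, 13:15–14:00, 16:30–18:00.
Grace ∩ Yolanda: 07:15–09:00, 10:15–10:45, 12:00–12:15, 12:30–12:45, 13:00–13:45, 16:45–18:00.
Grace ∩ Yolanda ∩ Kira: 07:15–09:00, 10:15–10:45, 13:15–13:45, 16:45–18:00.
Total common minutes: 105 + 30 + 30 + 75 = 240.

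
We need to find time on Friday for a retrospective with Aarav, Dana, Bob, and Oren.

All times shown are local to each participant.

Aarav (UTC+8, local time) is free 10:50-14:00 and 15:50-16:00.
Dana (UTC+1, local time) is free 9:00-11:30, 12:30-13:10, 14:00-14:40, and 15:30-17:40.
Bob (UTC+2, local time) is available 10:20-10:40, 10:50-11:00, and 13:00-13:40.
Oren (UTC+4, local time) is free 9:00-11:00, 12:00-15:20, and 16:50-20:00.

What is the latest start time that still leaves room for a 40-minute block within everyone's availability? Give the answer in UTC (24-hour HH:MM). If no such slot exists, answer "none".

none

Aarav → UTC: 02:50–06:00, 07:50–08:00.
Dana → UTC: 08:00–10:30, 11:30–12:10, 13:00–13:40, 14:30–16:40.
Bob → UTC: 08:20–08:40, 08:50–09:00, 11:00–11:40.
Oren → UTC: 05:00–07:00, 08:00–11:20, 12:50–16:00.
Aarav ∩ Dana: (none).
Aarav ∩ Dana ∩ Bob: (none).
Aarav ∩ Dana ∩ Bob ∩ Oren: (none).
Windows ≥ 40 min: (none).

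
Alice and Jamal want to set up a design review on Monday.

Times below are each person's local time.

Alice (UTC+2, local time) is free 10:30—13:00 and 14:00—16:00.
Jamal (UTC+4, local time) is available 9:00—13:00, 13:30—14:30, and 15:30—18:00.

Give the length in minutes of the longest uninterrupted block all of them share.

Alice → UTC: 08:30–11:00, 12:00–14:00.
Jamal → UTC: 05:00–09:00, 09:30–10:30, 11:30–14:00.
Alice ∩ Jamal: 08:30–09:00, 09:30–10:30, 12:00–14:00.
Common window lengths: 30, 60, 120 min; longest is 120.

120 minutes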